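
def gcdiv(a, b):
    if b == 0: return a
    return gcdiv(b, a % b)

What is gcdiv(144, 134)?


gcdiv(144, 134) = gcdiv(134, 10)
gcdiv(134, 10) = gcdiv(10, 4)
gcdiv(10, 4) = gcdiv(4, 2)
gcdiv(4, 2) = gcdiv(2, 0)
gcdiv(2, 0) = 2  (base case)

2


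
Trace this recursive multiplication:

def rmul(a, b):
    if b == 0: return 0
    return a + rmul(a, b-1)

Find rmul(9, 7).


rmul(9, 7) = 9 + rmul(9, 6)
rmul(9, 6) = 9 + rmul(9, 5)
rmul(9, 5) = 9 + rmul(9, 4)
rmul(9, 4) = 9 + rmul(9, 3)
rmul(9, 3) = 9 + rmul(9, 2)
rmul(9, 2) = 9 + rmul(9, 1)
rmul(9, 1) = 9 + rmul(9, 0)
rmul(9, 0) = 0  (base case)
Total: 9 + 9 + 9 + 9 + 9 + 9 + 9 + 0 = 63

63


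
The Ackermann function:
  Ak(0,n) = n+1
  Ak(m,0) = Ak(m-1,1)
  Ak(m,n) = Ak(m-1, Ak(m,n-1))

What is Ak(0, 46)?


Ak(0, 46) = 47
Result: Ak(0, 46) = 47

47


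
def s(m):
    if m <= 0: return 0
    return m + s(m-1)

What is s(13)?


s(13)
= 13 + 12 + 11 + 10 + 9 + 8 + 7 + 6 + 5 + 4 + 3 + 2 + 1 + s(0)
= 13 + 12 + 11 + 10 + 9 + 8 + 7 + 6 + 5 + 4 + 3 + 2 + 1 + 0
= 91

91


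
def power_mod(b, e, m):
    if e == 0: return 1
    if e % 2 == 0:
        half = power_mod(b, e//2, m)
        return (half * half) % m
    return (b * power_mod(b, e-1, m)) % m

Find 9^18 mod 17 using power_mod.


power_mod(9, 18, 17): e is even, compute power_mod(9, 9, 17)
  power_mod(9, 9, 17): e is odd, compute power_mod(9, 8, 17)
    power_mod(9, 8, 17): e is even, compute power_mod(9, 4, 17)
      power_mod(9, 4, 17): e is even, compute power_mod(9, 2, 17)
        power_mod(9, 2, 17): e is even, compute power_mod(9, 1, 17)
          power_mod(9, 1, 17): e is odd, compute power_mod(9, 0, 17)
          power_mod(9, 0, 17) = 1
          (9 * 1) % 17 = 9
        half=9, (9*9) % 17 = 13
      half=13, (13*13) % 17 = 16
    half=16, (16*16) % 17 = 1
  (9 * 1) % 17 = 9
half=9, (9*9) % 17 = 13

13


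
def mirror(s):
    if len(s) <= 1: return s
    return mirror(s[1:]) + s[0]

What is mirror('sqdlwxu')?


mirror('sqdlwxu') = mirror('qdlwxu') + 's'
mirror('qdlwxu') = mirror('dlwxu') + 'q'
mirror('dlwxu') = mirror('lwxu') + 'd'
mirror('lwxu') = mirror('wxu') + 'l'
mirror('wxu') = mirror('xu') + 'w'
mirror('xu') = mirror('u') + 'x'
mirror('u') = 'u'  (base case)
Concatenating: 'u' + 'x' + 'w' + 'l' + 'd' + 'q' + 's' = 'uxwldqs'

uxwldqs


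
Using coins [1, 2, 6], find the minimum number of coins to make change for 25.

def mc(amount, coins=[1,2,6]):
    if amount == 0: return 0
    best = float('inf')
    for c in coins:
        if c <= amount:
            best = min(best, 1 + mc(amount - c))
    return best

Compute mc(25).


Building up with DP:
mc(0) = 0
mc(1) = min(1+mc(0)=1+0=1) = 1
mc(2) = min(1+mc(1)=1+1=2, 1+mc(0)=1+0=1) = 1
mc(3) = min(1+mc(2)=1+1=2, 1+mc(1)=1+1=2) = 2
mc(4) = min(1+mc(3)=1+2=3, 1+mc(2)=1+1=2) = 2
mc(5) = min(1+mc(4)=1+2=3, 1+mc(3)=1+2=3) = 3
mc(6) = min(1+mc(5)=1+3=4, 1+mc(4)=1+2=3, 1+mc(0)=1+0=1) = 1
mc(7) = min(1+mc(6)=1+1=2, 1+mc(5)=1+3=4, 1+mc(1)=1+1=2) = 2
mc(8) = min(1+mc(7)=1+2=3, 1+mc(6)=1+1=2, 1+mc(2)=1+1=2) = 2
mc(9) = min(1+mc(8)=1+2=3, 1+mc(7)=1+2=3, 1+mc(3)=1+2=3) = 3
mc(10) = min(1+mc(9)=1+3=4, 1+mc(8)=1+2=3, 1+mc(4)=1+2=3) = 3
mc(11) = min(1+mc(10)=1+3=4, 1+mc(9)=1+3=4, 1+mc(5)=1+3=4) = 4
mc(12) = min(1+mc(11)=1+4=5, 1+mc(10)=1+3=4, 1+mc(6)=1+1=2) = 2
mc(13) = min(1+mc(12)=1+2=3, 1+mc(11)=1+4=5, 1+mc(7)=1+2=3) = 3
mc(14) = min(1+mc(13)=1+3=4, 1+mc(12)=1+2=3, 1+mc(8)=1+2=3) = 3
mc(15) = min(1+mc(14)=1+3=4, 1+mc(13)=1+3=4, 1+mc(9)=1+3=4) = 4
mc(16) = min(1+mc(15)=1+4=5, 1+mc(14)=1+3=4, 1+mc(10)=1+3=4) = 4
mc(17) = min(1+mc(16)=1+4=5, 1+mc(15)=1+4=5, 1+mc(11)=1+4=5) = 5
mc(18) = min(1+mc(17)=1+5=6, 1+mc(16)=1+4=5, 1+mc(12)=1+2=3) = 3
mc(19) = min(1+mc(18)=1+3=4, 1+mc(17)=1+5=6, 1+mc(13)=1+3=4) = 4
mc(20) = min(1+mc(19)=1+4=5, 1+mc(18)=1+3=4, 1+mc(14)=1+3=4) = 4
mc(21) = min(1+mc(20)=1+4=5, 1+mc(19)=1+4=5, 1+mc(15)=1+4=5) = 5
mc(22) = min(1+mc(21)=1+5=6, 1+mc(20)=1+4=5, 1+mc(16)=1+4=5) = 5
mc(23) = min(1+mc(22)=1+5=6, 1+mc(21)=1+5=6, 1+mc(17)=1+5=6) = 6
mc(24) = min(1+mc(23)=1+6=7, 1+mc(22)=1+5=6, 1+mc(18)=1+3=4) = 4
mc(25) = min(1+mc(24)=1+4=5, 1+mc(23)=1+6=7, 1+mc(19)=1+4=5) = 5

5


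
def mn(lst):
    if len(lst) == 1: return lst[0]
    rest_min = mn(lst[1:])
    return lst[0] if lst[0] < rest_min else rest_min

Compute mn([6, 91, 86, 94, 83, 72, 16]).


mn([6, 91, 86, 94, 83, 72, 16]): compare 6 with mn([91, 86, 94, 83, 72, 16])
mn([91, 86, 94, 83, 72, 16]): compare 91 with mn([86, 94, 83, 72, 16])
mn([86, 94, 83, 72, 16]): compare 86 with mn([94, 83, 72, 16])
mn([94, 83, 72, 16]): compare 94 with mn([83, 72, 16])
mn([83, 72, 16]): compare 83 with mn([72, 16])
mn([72, 16]): compare 72 with mn([16])
mn([16]) = 16  (base case)
Compare 72 with 16 -> 16
Compare 83 with 16 -> 16
Compare 94 with 16 -> 16
Compare 86 with 16 -> 16
Compare 91 with 16 -> 16
Compare 6 with 16 -> 6

6


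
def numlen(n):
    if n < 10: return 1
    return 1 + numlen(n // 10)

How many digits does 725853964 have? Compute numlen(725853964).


numlen(725853964) = 1 + numlen(72585396)
numlen(72585396) = 1 + numlen(7258539)
numlen(7258539) = 1 + numlen(725853)
numlen(725853) = 1 + numlen(72585)
numlen(72585) = 1 + numlen(7258)
numlen(7258) = 1 + numlen(725)
numlen(725) = 1 + numlen(72)
numlen(72) = 1 + numlen(7)
numlen(7) = 1  (base case: 7 < 10)
Unwinding: 1 + 1 + 1 + 1 + 1 + 1 + 1 + 1 + 1 = 9

9


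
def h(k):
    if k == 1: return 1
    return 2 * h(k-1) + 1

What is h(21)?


h(21) = 2 * h(20) + 1
h(20) = 2 * h(19) + 1
h(19) = 2 * h(18) + 1
h(18) = 2 * h(17) + 1
h(17) = 2 * h(16) + 1
h(16) = 2 * h(15) + 1
h(15) = 2 * h(14) + 1
h(14) = 2 * h(13) + 1
h(13) = 2 * h(12) + 1
h(12) = 2 * h(11) + 1
h(11) = 2 * h(10) + 1
h(10) = 2 * h(9) + 1
h(9) = 2 * h(8) + 1
h(8) = 2 * h(7) + 1
h(7) = 2 * h(6) + 1
h(6) = 2 * h(5) + 1
h(5) = 2 * h(4) + 1
h(4) = 2 * h(3) + 1
h(3) = 2 * h(2) + 1
h(2) = 2 * h(1) + 1
h(1) = 1  (base case)
h(2) = 2 * 1 + 1 = 3
h(3) = 2 * 3 + 1 = 7
h(4) = 2 * 7 + 1 = 15
h(5) = 2 * 15 + 1 = 31
h(6) = 2 * 31 + 1 = 63
h(7) = 2 * 63 + 1 = 127
h(8) = 2 * 127 + 1 = 255
h(9) = 2 * 255 + 1 = 511
h(10) = 2 * 511 + 1 = 1023
h(11) = 2 * 1023 + 1 = 2047
h(12) = 2 * 2047 + 1 = 4095
h(13) = 2 * 4095 + 1 = 8191
h(14) = 2 * 8191 + 1 = 16383
h(15) = 2 * 16383 + 1 = 32767
h(16) = 2 * 32767 + 1 = 65535
h(17) = 2 * 65535 + 1 = 131071
h(18) = 2 * 131071 + 1 = 262143
h(19) = 2 * 262143 + 1 = 524287
h(20) = 2 * 524287 + 1 = 1048575
h(21) = 2 * 1048575 + 1 = 2097151

2097151


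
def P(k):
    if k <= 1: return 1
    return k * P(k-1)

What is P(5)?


P(5)
= 5 * P(4)
= 5 * 4 * P(3)
= 5 * 4 * 3 * P(2)
= 5 * 4 * 3 * 2 * P(1)
= 5 * 4 * 3 * 2 * 1
= 120

120


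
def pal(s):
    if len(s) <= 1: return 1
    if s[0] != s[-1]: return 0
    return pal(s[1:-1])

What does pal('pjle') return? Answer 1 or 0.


pal('pjle'): s[0]='p' != s[-1]='e' -> return 0
Result: 0 (not a palindrome)

0


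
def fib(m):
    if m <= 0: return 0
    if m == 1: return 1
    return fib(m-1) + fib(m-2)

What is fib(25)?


Computing fib(25) bottom-up:
fib(0) = 0
fib(1) = 1
fib(2) = fib(1) + fib(0) = 1 + 0 = 1
fib(3) = fib(2) + fib(1) = 1 + 1 = 2
fib(4) = fib(3) + fib(2) = 2 + 1 = 3
fib(5) = fib(4) + fib(3) = 3 + 2 = 5
fib(6) = fib(5) + fib(4) = 5 + 3 = 8
fib(7) = fib(6) + fib(5) = 8 + 5 = 13
fib(8) = fib(7) + fib(6) = 13 + 8 = 21
fib(9) = fib(8) + fib(7) = 21 + 13 = 34
fib(10) = fib(9) + fib(8) = 34 + 21 = 55
fib(11) = fib(10) + fib(9) = 55 + 34 = 89
fib(12) = fib(11) + fib(10) = 89 + 55 = 144
fib(13) = fib(12) + fib(11) = 144 + 89 = 233
fib(14) = fib(13) + fib(12) = 233 + 144 = 377
fib(15) = fib(14) + fib(13) = 377 + 233 = 610
fib(16) = fib(15) + fib(14) = 610 + 377 = 987
fib(17) = fib(16) + fib(15) = 987 + 610 = 1597
fib(18) = fib(17) + fib(16) = 1597 + 987 = 2584
fib(19) = fib(18) + fib(17) = 2584 + 1597 = 4181
fib(20) = fib(19) + fib(18) = 4181 + 2584 = 6765
fib(21) = fib(20) + fib(19) = 6765 + 4181 = 10946
fib(22) = fib(21) + fib(20) = 10946 + 6765 = 17711
fib(23) = fib(22) + fib(21) = 17711 + 10946 = 28657
fib(24) = fib(23) + fib(22) = 28657 + 17711 = 46368
fib(25) = fib(24) + fib(23) = 46368 + 28657 = 75025

75025


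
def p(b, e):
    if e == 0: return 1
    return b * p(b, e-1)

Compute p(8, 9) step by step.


p(8, 9)
= 8 * p(8, 8)
= 8 * 8 * p(8, 7)
= 8 * 8 * 8 * p(8, 6)
= 8 * 8 * 8 * 8 * p(8, 5)
= 8 * 8 * 8 * 8 * 8 * p(8, 4)
= 8 * 8 * 8 * 8 * 8 * 8 * p(8, 3)
= 8 * 8 * 8 * 8 * 8 * 8 * 8 * p(8, 2)
= 8 * 8 * 8 * 8 * 8 * 8 * 8 * 8 * p(8, 1)
= 8 * 8 * 8 * 8 * 8 * 8 * 8 * 8 * 8 * p(8, 0)
= 8 * 8 * 8 * 8 * 8 * 8 * 8 * 8 * 8 * 1
= 134217728

134217728


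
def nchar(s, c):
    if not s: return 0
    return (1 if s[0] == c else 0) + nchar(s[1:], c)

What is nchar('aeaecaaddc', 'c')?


s[0]='a' != 'c' -> 0
s[0]='e' != 'c' -> 0
s[0]='a' != 'c' -> 0
s[0]='e' != 'c' -> 0
s[0]='c' == 'c' -> 1
s[0]='a' != 'c' -> 0
s[0]='a' != 'c' -> 0
s[0]='d' != 'c' -> 0
s[0]='d' != 'c' -> 0
s[0]='c' == 'c' -> 1
Sum: 0 + 0 + 0 + 0 + 1 + 0 + 0 + 0 + 0 + 1 = 2

2


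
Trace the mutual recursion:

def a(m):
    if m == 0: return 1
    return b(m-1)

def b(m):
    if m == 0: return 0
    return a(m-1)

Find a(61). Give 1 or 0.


a(61) = b(60)
b(60) = a(59)
a(59) = b(58)
b(58) = a(57)
a(57) = b(56)
b(56) = a(55)
a(55) = b(54)
b(54) = a(53)
a(53) = b(52)
b(52) = a(51)
a(51) = b(50)
b(50) = a(49)
a(49) = b(48)
b(48) = a(47)
a(47) = b(46)
b(46) = a(45)
a(45) = b(44)
b(44) = a(43)
a(43) = b(42)
b(42) = a(41)
a(41) = b(40)
b(40) = a(39)
a(39) = b(38)
b(38) = a(37)
a(37) = b(36)
b(36) = a(35)
a(35) = b(34)
b(34) = a(33)
a(33) = b(32)
b(32) = a(31)
a(31) = b(30)
b(30) = a(29)
a(29) = b(28)
b(28) = a(27)
a(27) = b(26)
b(26) = a(25)
a(25) = b(24)
b(24) = a(23)
a(23) = b(22)
b(22) = a(21)
a(21) = b(20)
b(20) = a(19)
a(19) = b(18)
b(18) = a(17)
a(17) = b(16)
b(16) = a(15)
a(15) = b(14)
b(14) = a(13)
a(13) = b(12)
b(12) = a(11)
a(11) = b(10)
b(10) = a(9)
a(9) = b(8)
b(8) = a(7)
a(7) = b(6)
b(6) = a(5)
a(5) = b(4)
b(4) = a(3)
a(3) = b(2)
b(2) = a(1)
a(1) = b(0)
b(0) = 0  (base case)
Result: 0

0


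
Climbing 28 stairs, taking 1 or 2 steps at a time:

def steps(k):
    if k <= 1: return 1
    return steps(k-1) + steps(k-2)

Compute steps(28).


Building up from base cases:
steps(0) = 1
steps(1) = 1
steps(2) = steps(1) + steps(0) = 1 + 1 = 2
steps(3) = steps(2) + steps(1) = 2 + 1 = 3
steps(4) = steps(3) + steps(2) = 3 + 2 = 5
steps(5) = steps(4) + steps(3) = 5 + 3 = 8
steps(6) = steps(5) + steps(4) = 8 + 5 = 13
steps(7) = steps(6) + steps(5) = 13 + 8 = 21
steps(8) = steps(7) + steps(6) = 21 + 13 = 34
steps(9) = steps(8) + steps(7) = 34 + 21 = 55
steps(10) = steps(9) + steps(8) = 55 + 34 = 89
steps(11) = steps(10) + steps(9) = 89 + 55 = 144
steps(12) = steps(11) + steps(10) = 144 + 89 = 233
steps(13) = steps(12) + steps(11) = 233 + 144 = 377
steps(14) = steps(13) + steps(12) = 377 + 233 = 610
steps(15) = steps(14) + steps(13) = 610 + 377 = 987
steps(16) = steps(15) + steps(14) = 987 + 610 = 1597
steps(17) = steps(16) + steps(15) = 1597 + 987 = 2584
steps(18) = steps(17) + steps(16) = 2584 + 1597 = 4181
steps(19) = steps(18) + steps(17) = 4181 + 2584 = 6765
steps(20) = steps(19) + steps(18) = 6765 + 4181 = 10946
steps(21) = steps(20) + steps(19) = 10946 + 6765 = 17711
steps(22) = steps(21) + steps(20) = 17711 + 10946 = 28657
steps(23) = steps(22) + steps(21) = 28657 + 17711 = 46368
steps(24) = steps(23) + steps(22) = 46368 + 28657 = 75025
steps(25) = steps(24) + steps(23) = 75025 + 46368 = 121393
steps(26) = steps(25) + steps(24) = 121393 + 75025 = 196418
steps(27) = steps(26) + steps(25) = 196418 + 121393 = 317811
steps(28) = steps(27) + steps(26) = 317811 + 196418 = 514229

514229


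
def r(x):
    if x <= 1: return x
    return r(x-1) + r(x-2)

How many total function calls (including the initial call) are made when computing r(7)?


Let C(n) = total calls for r(n)
C(0) = 1, C(1) = 1
C(2) = 1 + C(1) + C(0) = 1 + 1 + 1 = 3
C(3) = 1 + C(2) + C(1) = 1 + 3 + 1 = 5
C(4) = 1 + C(3) + C(2) = 1 + 5 + 3 = 9
C(5) = 1 + C(4) + C(3) = 1 + 9 + 5 = 15
C(6) = 1 + C(5) + C(4) = 1 + 15 + 9 = 25
C(7) = 1 + C(6) + C(5) = 1 + 25 + 15 = 41

41


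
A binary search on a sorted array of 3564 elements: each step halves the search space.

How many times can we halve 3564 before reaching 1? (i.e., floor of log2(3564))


3564 / 2 = 1782
1782 / 2 = 891
891 / 2 = 445
445 / 2 = 222
222 / 2 = 111
111 / 2 = 55
55 / 2 = 27
27 / 2 = 13
13 / 2 = 6
6 / 2 = 3
3 / 2 = 1
Reached 1 after 11 halvings

11


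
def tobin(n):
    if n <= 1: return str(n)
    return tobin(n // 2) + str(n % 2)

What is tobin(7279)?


tobin(7279) = tobin(3639) + '1'
tobin(3639) = tobin(1819) + '1'
tobin(1819) = tobin(909) + '1'
tobin(909) = tobin(454) + '1'
tobin(454) = tobin(227) + '0'
tobin(227) = tobin(113) + '1'
tobin(113) = tobin(56) + '1'
tobin(56) = tobin(28) + '0'
tobin(28) = tobin(14) + '0'
tobin(14) = tobin(7) + '0'
tobin(7) = tobin(3) + '1'
tobin(3) = tobin(1) + '1'
tobin(1) = '1'  (base case)
Concatenating: '1' + '1' + '1' + '0' + '0' + '0' + '1' + '1' + '0' + '1' + '1' + '1' + '1' = '1110001101111'

1110001101111


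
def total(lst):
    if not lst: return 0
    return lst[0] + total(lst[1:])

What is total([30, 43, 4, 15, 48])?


total([30, 43, 4, 15, 48]) = 30 + total([43, 4, 15, 48])
total([43, 4, 15, 48]) = 43 + total([4, 15, 48])
total([4, 15, 48]) = 4 + total([15, 48])
total([15, 48]) = 15 + total([48])
total([48]) = 48 + total([])
total([]) = 0  (base case)
Total: 30 + 43 + 4 + 15 + 48 + 0 = 140

140


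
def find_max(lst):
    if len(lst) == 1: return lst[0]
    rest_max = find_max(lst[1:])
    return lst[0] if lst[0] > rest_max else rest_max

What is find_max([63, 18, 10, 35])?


find_max([63, 18, 10, 35]): compare 63 with find_max([18, 10, 35])
find_max([18, 10, 35]): compare 18 with find_max([10, 35])
find_max([10, 35]): compare 10 with find_max([35])
find_max([35]) = 35  (base case)
Compare 10 with 35 -> 35
Compare 18 with 35 -> 35
Compare 63 with 35 -> 63

63


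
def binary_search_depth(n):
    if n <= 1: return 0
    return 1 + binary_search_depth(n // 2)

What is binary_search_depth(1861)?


1861 / 2 = 930
930 / 2 = 465
465 / 2 = 232
232 / 2 = 116
116 / 2 = 58
58 / 2 = 29
29 / 2 = 14
14 / 2 = 7
7 / 2 = 3
3 / 2 = 1
Reached 1 after 10 halvings

10


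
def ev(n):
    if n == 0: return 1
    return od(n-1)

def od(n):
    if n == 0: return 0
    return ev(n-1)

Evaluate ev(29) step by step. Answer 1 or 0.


ev(29) = od(28)
od(28) = ev(27)
ev(27) = od(26)
od(26) = ev(25)
ev(25) = od(24)
od(24) = ev(23)
ev(23) = od(22)
od(22) = ev(21)
ev(21) = od(20)
od(20) = ev(19)
ev(19) = od(18)
od(18) = ev(17)
ev(17) = od(16)
od(16) = ev(15)
ev(15) = od(14)
od(14) = ev(13)
ev(13) = od(12)
od(12) = ev(11)
ev(11) = od(10)
od(10) = ev(9)
ev(9) = od(8)
od(8) = ev(7)
ev(7) = od(6)
od(6) = ev(5)
ev(5) = od(4)
od(4) = ev(3)
ev(3) = od(2)
od(2) = ev(1)
ev(1) = od(0)
od(0) = 0  (base case)
Result: 0

0


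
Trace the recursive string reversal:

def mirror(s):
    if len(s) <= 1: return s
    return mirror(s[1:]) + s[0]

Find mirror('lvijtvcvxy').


mirror('lvijtvcvxy') = mirror('vijtvcvxy') + 'l'
mirror('vijtvcvxy') = mirror('ijtvcvxy') + 'v'
mirror('ijtvcvxy') = mirror('jtvcvxy') + 'i'
mirror('jtvcvxy') = mirror('tvcvxy') + 'j'
mirror('tvcvxy') = mirror('vcvxy') + 't'
mirror('vcvxy') = mirror('cvxy') + 'v'
mirror('cvxy') = mirror('vxy') + 'c'
mirror('vxy') = mirror('xy') + 'v'
mirror('xy') = mirror('y') + 'x'
mirror('y') = 'y'  (base case)
Concatenating: 'y' + 'x' + 'v' + 'c' + 'v' + 't' + 'j' + 'i' + 'v' + 'l' = 'yxvcvtjivl'

yxvcvtjivl


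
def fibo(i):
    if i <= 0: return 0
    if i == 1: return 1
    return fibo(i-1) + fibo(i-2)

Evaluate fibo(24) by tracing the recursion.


Computing fibo(24) bottom-up:
fibo(0) = 0
fibo(1) = 1
fibo(2) = fibo(1) + fibo(0) = 1 + 0 = 1
fibo(3) = fibo(2) + fibo(1) = 1 + 1 = 2
fibo(4) = fibo(3) + fibo(2) = 2 + 1 = 3
fibo(5) = fibo(4) + fibo(3) = 3 + 2 = 5
fibo(6) = fibo(5) + fibo(4) = 5 + 3 = 8
fibo(7) = fibo(6) + fibo(5) = 8 + 5 = 13
fibo(8) = fibo(7) + fibo(6) = 13 + 8 = 21
fibo(9) = fibo(8) + fibo(7) = 21 + 13 = 34
fibo(10) = fibo(9) + fibo(8) = 34 + 21 = 55
fibo(11) = fibo(10) + fibo(9) = 55 + 34 = 89
fibo(12) = fibo(11) + fibo(10) = 89 + 55 = 144
fibo(13) = fibo(12) + fibo(11) = 144 + 89 = 233
fibo(14) = fibo(13) + fibo(12) = 233 + 144 = 377
fibo(15) = fibo(14) + fibo(13) = 377 + 233 = 610
fibo(16) = fibo(15) + fibo(14) = 610 + 377 = 987
fibo(17) = fibo(16) + fibo(15) = 987 + 610 = 1597
fibo(18) = fibo(17) + fibo(16) = 1597 + 987 = 2584
fibo(19) = fibo(18) + fibo(17) = 2584 + 1597 = 4181
fibo(20) = fibo(19) + fibo(18) = 4181 + 2584 = 6765
fibo(21) = fibo(20) + fibo(19) = 6765 + 4181 = 10946
fibo(22) = fibo(21) + fibo(20) = 10946 + 6765 = 17711
fibo(23) = fibo(22) + fibo(21) = 17711 + 10946 = 28657
fibo(24) = fibo(23) + fibo(22) = 28657 + 17711 = 46368

46368


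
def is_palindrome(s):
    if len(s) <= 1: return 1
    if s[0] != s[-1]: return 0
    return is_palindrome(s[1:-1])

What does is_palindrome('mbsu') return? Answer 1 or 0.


is_palindrome('mbsu'): s[0]='m' != s[-1]='u' -> return 0
Result: 0 (not a palindrome)

0


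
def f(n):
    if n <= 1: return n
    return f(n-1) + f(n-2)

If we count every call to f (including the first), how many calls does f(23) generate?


Let C(n) = total calls for f(n)
C(0) = 1, C(1) = 1
C(2) = 1 + C(1) + C(0) = 1 + 1 + 1 = 3
C(3) = 1 + C(2) + C(1) = 1 + 3 + 1 = 5
C(4) = 1 + C(3) + C(2) = 1 + 5 + 3 = 9
C(5) = 1 + C(4) + C(3) = 1 + 9 + 5 = 15
C(6) = 1 + C(5) + C(4) = 1 + 15 + 9 = 25
C(7) = 1 + C(6) + C(5) = 1 + 25 + 15 = 41
C(8) = 1 + C(7) + C(6) = 1 + 41 + 25 = 67
C(9) = 1 + C(8) + C(7) = 1 + 67 + 41 = 109
C(10) = 1 + C(9) + C(8) = 1 + 109 + 67 = 177
C(11) = 1 + C(10) + C(9) = 1 + 177 + 109 = 287
C(12) = 1 + C(11) + C(10) = 1 + 287 + 177 = 465
C(13) = 1 + C(12) + C(11) = 1 + 465 + 287 = 753
C(14) = 1 + C(13) + C(12) = 1 + 753 + 465 = 1219
C(15) = 1 + C(14) + C(13) = 1 + 1219 + 753 = 1973
C(16) = 1 + C(15) + C(14) = 1 + 1973 + 1219 = 3193
C(17) = 1 + C(16) + C(15) = 1 + 3193 + 1973 = 5167
C(18) = 1 + C(17) + C(16) = 1 + 5167 + 3193 = 8361
C(19) = 1 + C(18) + C(17) = 1 + 8361 + 5167 = 13529
C(20) = 1 + C(19) + C(18) = 1 + 13529 + 8361 = 21891
C(21) = 1 + C(20) + C(19) = 1 + 21891 + 13529 = 35421
C(22) = 1 + C(21) + C(20) = 1 + 35421 + 21891 = 57313
C(23) = 1 + C(22) + C(21) = 1 + 57313 + 35421 = 92735

92735


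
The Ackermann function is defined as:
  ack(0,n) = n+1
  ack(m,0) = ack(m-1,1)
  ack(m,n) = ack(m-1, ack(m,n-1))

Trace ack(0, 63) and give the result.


ack(0, 63) = 64
Result: ack(0, 63) = 64

64


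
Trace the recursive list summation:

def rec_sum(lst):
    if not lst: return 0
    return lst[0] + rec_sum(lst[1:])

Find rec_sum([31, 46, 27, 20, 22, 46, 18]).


rec_sum([31, 46, 27, 20, 22, 46, 18]) = 31 + rec_sum([46, 27, 20, 22, 46, 18])
rec_sum([46, 27, 20, 22, 46, 18]) = 46 + rec_sum([27, 20, 22, 46, 18])
rec_sum([27, 20, 22, 46, 18]) = 27 + rec_sum([20, 22, 46, 18])
rec_sum([20, 22, 46, 18]) = 20 + rec_sum([22, 46, 18])
rec_sum([22, 46, 18]) = 22 + rec_sum([46, 18])
rec_sum([46, 18]) = 46 + rec_sum([18])
rec_sum([18]) = 18 + rec_sum([])
rec_sum([]) = 0  (base case)
Total: 31 + 46 + 27 + 20 + 22 + 46 + 18 + 0 = 210

210


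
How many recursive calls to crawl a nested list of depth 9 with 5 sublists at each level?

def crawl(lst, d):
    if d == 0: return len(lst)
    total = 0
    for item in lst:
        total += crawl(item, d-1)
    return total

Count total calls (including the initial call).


At depth 0 (root): 1 call
At depth 1: each of 1 parents calls crawl on 5 children = 5 calls
At depth 2: each of 5 parents calls crawl on 5 children = 25 calls
At depth 3: each of 25 parents calls crawl on 5 children = 125 calls
At depth 4: each of 125 parents calls crawl on 5 children = 625 calls
At depth 5: each of 625 parents calls crawl on 5 children = 3125 calls
At depth 6: each of 3125 parents calls crawl on 5 children = 15625 calls
At depth 7: each of 15625 parents calls crawl on 5 children = 78125 calls
At depth 8: each of 78125 parents calls crawl on 5 children = 390625 calls
At depth 9: each of 390625 parents calls crawl on 5 children = 1953125 calls
Total: 1 + 5 + 25 + 125 + 625 + 3125 + 15625 + 78125 + 390625 + 1953125 = 2441406

2441406


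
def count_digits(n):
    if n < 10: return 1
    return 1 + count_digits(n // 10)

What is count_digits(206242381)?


count_digits(206242381) = 1 + count_digits(20624238)
count_digits(20624238) = 1 + count_digits(2062423)
count_digits(2062423) = 1 + count_digits(206242)
count_digits(206242) = 1 + count_digits(20624)
count_digits(20624) = 1 + count_digits(2062)
count_digits(2062) = 1 + count_digits(206)
count_digits(206) = 1 + count_digits(20)
count_digits(20) = 1 + count_digits(2)
count_digits(2) = 1  (base case: 2 < 10)
Unwinding: 1 + 1 + 1 + 1 + 1 + 1 + 1 + 1 + 1 = 9

9


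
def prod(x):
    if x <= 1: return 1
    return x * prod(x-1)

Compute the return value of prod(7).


prod(7)
= 7 * prod(6)
= 7 * 6 * prod(5)
= 7 * 6 * 5 * prod(4)
= 7 * 6 * 5 * 4 * prod(3)
= 7 * 6 * 5 * 4 * 3 * prod(2)
= 7 * 6 * 5 * 4 * 3 * 2 * prod(1)
= 7 * 6 * 5 * 4 * 3 * 2 * 1
= 5040

5040


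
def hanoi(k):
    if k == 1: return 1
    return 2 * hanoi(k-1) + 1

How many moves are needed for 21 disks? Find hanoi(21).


hanoi(21) = 2 * hanoi(20) + 1
hanoi(20) = 2 * hanoi(19) + 1
hanoi(19) = 2 * hanoi(18) + 1
hanoi(18) = 2 * hanoi(17) + 1
hanoi(17) = 2 * hanoi(16) + 1
hanoi(16) = 2 * hanoi(15) + 1
hanoi(15) = 2 * hanoi(14) + 1
hanoi(14) = 2 * hanoi(13) + 1
hanoi(13) = 2 * hanoi(12) + 1
hanoi(12) = 2 * hanoi(11) + 1
hanoi(11) = 2 * hanoi(10) + 1
hanoi(10) = 2 * hanoi(9) + 1
hanoi(9) = 2 * hanoi(8) + 1
hanoi(8) = 2 * hanoi(7) + 1
hanoi(7) = 2 * hanoi(6) + 1
hanoi(6) = 2 * hanoi(5) + 1
hanoi(5) = 2 * hanoi(4) + 1
hanoi(4) = 2 * hanoi(3) + 1
hanoi(3) = 2 * hanoi(2) + 1
hanoi(2) = 2 * hanoi(1) + 1
hanoi(1) = 1  (base case)
hanoi(2) = 2 * 1 + 1 = 3
hanoi(3) = 2 * 3 + 1 = 7
hanoi(4) = 2 * 7 + 1 = 15
hanoi(5) = 2 * 15 + 1 = 31
hanoi(6) = 2 * 31 + 1 = 63
hanoi(7) = 2 * 63 + 1 = 127
hanoi(8) = 2 * 127 + 1 = 255
hanoi(9) = 2 * 255 + 1 = 511
hanoi(10) = 2 * 511 + 1 = 1023
hanoi(11) = 2 * 1023 + 1 = 2047
hanoi(12) = 2 * 2047 + 1 = 4095
hanoi(13) = 2 * 4095 + 1 = 8191
hanoi(14) = 2 * 8191 + 1 = 16383
hanoi(15) = 2 * 16383 + 1 = 32767
hanoi(16) = 2 * 32767 + 1 = 65535
hanoi(17) = 2 * 65535 + 1 = 131071
hanoi(18) = 2 * 131071 + 1 = 262143
hanoi(19) = 2 * 262143 + 1 = 524287
hanoi(20) = 2 * 524287 + 1 = 1048575
hanoi(21) = 2 * 1048575 + 1 = 2097151

2097151


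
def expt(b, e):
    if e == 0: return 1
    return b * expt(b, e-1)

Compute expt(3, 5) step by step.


expt(3, 5)
= 3 * expt(3, 4)
= 3 * 3 * expt(3, 3)
= 3 * 3 * 3 * expt(3, 2)
= 3 * 3 * 3 * 3 * expt(3, 1)
= 3 * 3 * 3 * 3 * 3 * expt(3, 0)
= 3 * 3 * 3 * 3 * 3 * 1
= 243

243


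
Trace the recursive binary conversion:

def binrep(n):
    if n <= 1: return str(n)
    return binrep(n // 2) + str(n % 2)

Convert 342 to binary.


binrep(342) = binrep(171) + '0'
binrep(171) = binrep(85) + '1'
binrep(85) = binrep(42) + '1'
binrep(42) = binrep(21) + '0'
binrep(21) = binrep(10) + '1'
binrep(10) = binrep(5) + '0'
binrep(5) = binrep(2) + '1'
binrep(2) = binrep(1) + '0'
binrep(1) = '1'  (base case)
Concatenating: '1' + '0' + '1' + '0' + '1' + '0' + '1' + '1' + '0' = '101010110'

101010110


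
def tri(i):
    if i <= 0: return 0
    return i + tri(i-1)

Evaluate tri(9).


tri(9)
= 9 + 8 + 7 + 6 + 5 + 4 + 3 + 2 + 1 + tri(0)
= 9 + 8 + 7 + 6 + 5 + 4 + 3 + 2 + 1 + 0
= 45

45


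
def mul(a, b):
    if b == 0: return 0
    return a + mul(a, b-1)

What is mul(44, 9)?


mul(44, 9) = 44 + mul(44, 8)
mul(44, 8) = 44 + mul(44, 7)
mul(44, 7) = 44 + mul(44, 6)
mul(44, 6) = 44 + mul(44, 5)
mul(44, 5) = 44 + mul(44, 4)
mul(44, 4) = 44 + mul(44, 3)
mul(44, 3) = 44 + mul(44, 2)
mul(44, 2) = 44 + mul(44, 1)
mul(44, 1) = 44 + mul(44, 0)
mul(44, 0) = 0  (base case)
Total: 44 + 44 + 44 + 44 + 44 + 44 + 44 + 44 + 44 + 0 = 396

396


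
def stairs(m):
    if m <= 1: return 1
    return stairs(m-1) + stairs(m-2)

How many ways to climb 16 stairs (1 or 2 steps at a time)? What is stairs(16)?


Building up from base cases:
stairs(0) = 1
stairs(1) = 1
stairs(2) = stairs(1) + stairs(0) = 1 + 1 = 2
stairs(3) = stairs(2) + stairs(1) = 2 + 1 = 3
stairs(4) = stairs(3) + stairs(2) = 3 + 2 = 5
stairs(5) = stairs(4) + stairs(3) = 5 + 3 = 8
stairs(6) = stairs(5) + stairs(4) = 8 + 5 = 13
stairs(7) = stairs(6) + stairs(5) = 13 + 8 = 21
stairs(8) = stairs(7) + stairs(6) = 21 + 13 = 34
stairs(9) = stairs(8) + stairs(7) = 34 + 21 = 55
stairs(10) = stairs(9) + stairs(8) = 55 + 34 = 89
stairs(11) = stairs(10) + stairs(9) = 89 + 55 = 144
stairs(12) = stairs(11) + stairs(10) = 144 + 89 = 233
stairs(13) = stairs(12) + stairs(11) = 233 + 144 = 377
stairs(14) = stairs(13) + stairs(12) = 377 + 233 = 610
stairs(15) = stairs(14) + stairs(13) = 610 + 377 = 987
stairs(16) = stairs(15) + stairs(14) = 987 + 610 = 1597

1597


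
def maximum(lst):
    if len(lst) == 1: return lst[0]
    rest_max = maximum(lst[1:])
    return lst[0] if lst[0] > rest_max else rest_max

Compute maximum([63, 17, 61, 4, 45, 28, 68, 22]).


maximum([63, 17, 61, 4, 45, 28, 68, 22]): compare 63 with maximum([17, 61, 4, 45, 28, 68, 22])
maximum([17, 61, 4, 45, 28, 68, 22]): compare 17 with maximum([61, 4, 45, 28, 68, 22])
maximum([61, 4, 45, 28, 68, 22]): compare 61 with maximum([4, 45, 28, 68, 22])
maximum([4, 45, 28, 68, 22]): compare 4 with maximum([45, 28, 68, 22])
maximum([45, 28, 68, 22]): compare 45 with maximum([28, 68, 22])
maximum([28, 68, 22]): compare 28 with maximum([68, 22])
maximum([68, 22]): compare 68 with maximum([22])
maximum([22]) = 22  (base case)
Compare 68 with 22 -> 68
Compare 28 with 68 -> 68
Compare 45 with 68 -> 68
Compare 4 with 68 -> 68
Compare 61 with 68 -> 68
Compare 17 with 68 -> 68
Compare 63 with 68 -> 68

68


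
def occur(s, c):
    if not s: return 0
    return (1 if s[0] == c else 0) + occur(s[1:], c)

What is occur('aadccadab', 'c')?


s[0]='a' != 'c' -> 0
s[0]='a' != 'c' -> 0
s[0]='d' != 'c' -> 0
s[0]='c' == 'c' -> 1
s[0]='c' == 'c' -> 1
s[0]='a' != 'c' -> 0
s[0]='d' != 'c' -> 0
s[0]='a' != 'c' -> 0
s[0]='b' != 'c' -> 0
Sum: 0 + 0 + 0 + 1 + 1 + 0 + 0 + 0 + 0 = 2

2


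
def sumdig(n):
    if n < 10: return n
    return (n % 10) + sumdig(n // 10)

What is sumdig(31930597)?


sumdig(31930597) = 7 + sumdig(3193059)
sumdig(3193059) = 9 + sumdig(319305)
sumdig(319305) = 5 + sumdig(31930)
sumdig(31930) = 0 + sumdig(3193)
sumdig(3193) = 3 + sumdig(319)
sumdig(319) = 9 + sumdig(31)
sumdig(31) = 1 + sumdig(3)
sumdig(3) = 3  (base case)
Total: 7 + 9 + 5 + 0 + 3 + 9 + 1 + 3 = 37

37


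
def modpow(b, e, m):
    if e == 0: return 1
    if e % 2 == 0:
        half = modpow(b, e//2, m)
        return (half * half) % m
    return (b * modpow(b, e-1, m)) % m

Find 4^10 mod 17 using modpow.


modpow(4, 10, 17): e is even, compute modpow(4, 5, 17)
  modpow(4, 5, 17): e is odd, compute modpow(4, 4, 17)
    modpow(4, 4, 17): e is even, compute modpow(4, 2, 17)
      modpow(4, 2, 17): e is even, compute modpow(4, 1, 17)
        modpow(4, 1, 17): e is odd, compute modpow(4, 0, 17)
          modpow(4, 0, 17) = 1
        (4 * 1) % 17 = 4
      half=4, (4*4) % 17 = 16
    half=16, (16*16) % 17 = 1
  (4 * 1) % 17 = 4
half=4, (4*4) % 17 = 16

16


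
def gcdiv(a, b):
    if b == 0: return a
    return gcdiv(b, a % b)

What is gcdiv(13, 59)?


gcdiv(13, 59) = gcdiv(59, 13)
gcdiv(59, 13) = gcdiv(13, 7)
gcdiv(13, 7) = gcdiv(7, 6)
gcdiv(7, 6) = gcdiv(6, 1)
gcdiv(6, 1) = gcdiv(1, 0)
gcdiv(1, 0) = 1  (base case)

1


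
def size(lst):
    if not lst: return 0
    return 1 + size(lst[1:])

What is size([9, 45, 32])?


size([9, 45, 32]) = 1 + size([45, 32])
size([45, 32]) = 1 + size([32])
size([32]) = 1 + size([])
size([]) = 0  (base case)
Unwinding: 1 + 1 + 1 + 0 = 3

3


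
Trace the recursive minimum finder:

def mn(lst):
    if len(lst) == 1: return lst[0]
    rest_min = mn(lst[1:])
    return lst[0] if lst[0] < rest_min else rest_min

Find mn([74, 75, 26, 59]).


mn([74, 75, 26, 59]): compare 74 with mn([75, 26, 59])
mn([75, 26, 59]): compare 75 with mn([26, 59])
mn([26, 59]): compare 26 with mn([59])
mn([59]) = 59  (base case)
Compare 26 with 59 -> 26
Compare 75 with 26 -> 26
Compare 74 with 26 -> 26

26


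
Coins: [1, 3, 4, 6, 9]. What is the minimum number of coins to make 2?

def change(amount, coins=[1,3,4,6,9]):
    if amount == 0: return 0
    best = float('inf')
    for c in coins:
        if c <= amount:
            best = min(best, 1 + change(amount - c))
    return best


Building up with DP:
change(0) = 0
change(1) = min(1+change(0)=1+0=1) = 1
change(2) = min(1+change(1)=1+1=2) = 2

2


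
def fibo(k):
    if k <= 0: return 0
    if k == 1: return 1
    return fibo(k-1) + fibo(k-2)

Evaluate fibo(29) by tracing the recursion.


Computing fibo(29) bottom-up:
fibo(0) = 0
fibo(1) = 1
fibo(2) = fibo(1) + fibo(0) = 1 + 0 = 1
fibo(3) = fibo(2) + fibo(1) = 1 + 1 = 2
fibo(4) = fibo(3) + fibo(2) = 2 + 1 = 3
fibo(5) = fibo(4) + fibo(3) = 3 + 2 = 5
fibo(6) = fibo(5) + fibo(4) = 5 + 3 = 8
fibo(7) = fibo(6) + fibo(5) = 8 + 5 = 13
fibo(8) = fibo(7) + fibo(6) = 13 + 8 = 21
fibo(9) = fibo(8) + fibo(7) = 21 + 13 = 34
fibo(10) = fibo(9) + fibo(8) = 34 + 21 = 55
fibo(11) = fibo(10) + fibo(9) = 55 + 34 = 89
fibo(12) = fibo(11) + fibo(10) = 89 + 55 = 144
fibo(13) = fibo(12) + fibo(11) = 144 + 89 = 233
fibo(14) = fibo(13) + fibo(12) = 233 + 144 = 377
fibo(15) = fibo(14) + fibo(13) = 377 + 233 = 610
fibo(16) = fibo(15) + fibo(14) = 610 + 377 = 987
fibo(17) = fibo(16) + fibo(15) = 987 + 610 = 1597
fibo(18) = fibo(17) + fibo(16) = 1597 + 987 = 2584
fibo(19) = fibo(18) + fibo(17) = 2584 + 1597 = 4181
fibo(20) = fibo(19) + fibo(18) = 4181 + 2584 = 6765
fibo(21) = fibo(20) + fibo(19) = 6765 + 4181 = 10946
fibo(22) = fibo(21) + fibo(20) = 10946 + 6765 = 17711
fibo(23) = fibo(22) + fibo(21) = 17711 + 10946 = 28657
fibo(24) = fibo(23) + fibo(22) = 28657 + 17711 = 46368
fibo(25) = fibo(24) + fibo(23) = 46368 + 28657 = 75025
fibo(26) = fibo(25) + fibo(24) = 75025 + 46368 = 121393
fibo(27) = fibo(26) + fibo(25) = 121393 + 75025 = 196418
fibo(28) = fibo(27) + fibo(26) = 196418 + 121393 = 317811
fibo(29) = fibo(28) + fibo(27) = 317811 + 196418 = 514229

514229


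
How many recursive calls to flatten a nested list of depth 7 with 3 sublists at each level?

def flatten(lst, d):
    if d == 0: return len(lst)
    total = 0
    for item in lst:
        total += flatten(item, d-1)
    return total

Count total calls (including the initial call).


At depth 0 (root): 1 call
At depth 1: each of 1 parents calls flatten on 3 children = 3 calls
At depth 2: each of 3 parents calls flatten on 3 children = 9 calls
At depth 3: each of 9 parents calls flatten on 3 children = 27 calls
At depth 4: each of 27 parents calls flatten on 3 children = 81 calls
At depth 5: each of 81 parents calls flatten on 3 children = 243 calls
At depth 6: each of 243 parents calls flatten on 3 children = 729 calls
At depth 7: each of 729 parents calls flatten on 3 children = 2187 calls
Total: 1 + 3 + 9 + 27 + 81 + 243 + 729 + 2187 = 3280

3280


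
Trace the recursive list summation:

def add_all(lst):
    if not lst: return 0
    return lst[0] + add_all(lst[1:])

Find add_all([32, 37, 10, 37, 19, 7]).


add_all([32, 37, 10, 37, 19, 7]) = 32 + add_all([37, 10, 37, 19, 7])
add_all([37, 10, 37, 19, 7]) = 37 + add_all([10, 37, 19, 7])
add_all([10, 37, 19, 7]) = 10 + add_all([37, 19, 7])
add_all([37, 19, 7]) = 37 + add_all([19, 7])
add_all([19, 7]) = 19 + add_all([7])
add_all([7]) = 7 + add_all([])
add_all([]) = 0  (base case)
Total: 32 + 37 + 10 + 37 + 19 + 7 + 0 = 142

142


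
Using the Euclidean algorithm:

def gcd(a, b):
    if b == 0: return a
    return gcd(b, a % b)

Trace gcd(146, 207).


gcd(146, 207) = gcd(207, 146)
gcd(207, 146) = gcd(146, 61)
gcd(146, 61) = gcd(61, 24)
gcd(61, 24) = gcd(24, 13)
gcd(24, 13) = gcd(13, 11)
gcd(13, 11) = gcd(11, 2)
gcd(11, 2) = gcd(2, 1)
gcd(2, 1) = gcd(1, 0)
gcd(1, 0) = 1  (base case)

1


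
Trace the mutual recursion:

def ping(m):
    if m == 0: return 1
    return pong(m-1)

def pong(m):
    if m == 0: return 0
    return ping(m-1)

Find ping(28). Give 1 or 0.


ping(28) = pong(27)
pong(27) = ping(26)
ping(26) = pong(25)
pong(25) = ping(24)
ping(24) = pong(23)
pong(23) = ping(22)
ping(22) = pong(21)
pong(21) = ping(20)
ping(20) = pong(19)
pong(19) = ping(18)
ping(18) = pong(17)
pong(17) = ping(16)
ping(16) = pong(15)
pong(15) = ping(14)
ping(14) = pong(13)
pong(13) = ping(12)
ping(12) = pong(11)
pong(11) = ping(10)
ping(10) = pong(9)
pong(9) = ping(8)
ping(8) = pong(7)
pong(7) = ping(6)
ping(6) = pong(5)
pong(5) = ping(4)
ping(4) = pong(3)
pong(3) = ping(2)
ping(2) = pong(1)
pong(1) = ping(0)
ping(0) = 1  (base case)
Result: 1

1


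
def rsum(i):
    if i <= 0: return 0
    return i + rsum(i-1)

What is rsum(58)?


rsum(58)
= 58 + 57 + 56 + 55 + 54 + 53 + 52 + 51 + 50 + 49 + 48 + 47 + 46 + 45 + 44 + 43 + 42 + 41 + 40 + 39 + 38 + 37 + 36 + 35 + 34 + 33 + 32 + 31 + 30 + 29 + 28 + 27 + 26 + 25 + 24 + 23 + 22 + 21 + 20 + 19 + 18 + 17 + 16 + 15 + 14 + 13 + 12 + 11 + 10 + 9 + 8 + 7 + 6 + 5 + 4 + 3 + 2 + 1 + rsum(0)
= 58 + 57 + 56 + 55 + 54 + 53 + 52 + 51 + 50 + 49 + 48 + 47 + 46 + 45 + 44 + 43 + 42 + 41 + 40 + 39 + 38 + 37 + 36 + 35 + 34 + 33 + 32 + 31 + 30 + 29 + 28 + 27 + 26 + 25 + 24 + 23 + 22 + 21 + 20 + 19 + 18 + 17 + 16 + 15 + 14 + 13 + 12 + 11 + 10 + 9 + 8 + 7 + 6 + 5 + 4 + 3 + 2 + 1 + 0
= 1711

1711


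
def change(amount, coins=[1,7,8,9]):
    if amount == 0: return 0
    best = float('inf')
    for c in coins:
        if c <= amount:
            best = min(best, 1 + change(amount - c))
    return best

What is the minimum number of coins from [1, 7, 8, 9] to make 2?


Building up with DP:
change(0) = 0
change(1) = min(1+change(0)=1+0=1) = 1
change(2) = min(1+change(1)=1+1=2) = 2

2


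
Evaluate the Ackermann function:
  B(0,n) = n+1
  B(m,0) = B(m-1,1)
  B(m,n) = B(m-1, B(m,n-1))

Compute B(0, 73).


B(0, 73) = 74
Result: B(0, 73) = 74

74


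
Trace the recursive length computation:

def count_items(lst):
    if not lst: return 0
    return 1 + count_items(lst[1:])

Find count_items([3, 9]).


count_items([3, 9]) = 1 + count_items([9])
count_items([9]) = 1 + count_items([])
count_items([]) = 0  (base case)
Unwinding: 1 + 1 + 0 = 2

2


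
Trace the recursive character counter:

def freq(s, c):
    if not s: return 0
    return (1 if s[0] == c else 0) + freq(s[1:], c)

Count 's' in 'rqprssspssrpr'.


s[0]='r' != 's' -> 0
s[0]='q' != 's' -> 0
s[0]='p' != 's' -> 0
s[0]='r' != 's' -> 0
s[0]='s' == 's' -> 1
s[0]='s' == 's' -> 1
s[0]='s' == 's' -> 1
s[0]='p' != 's' -> 0
s[0]='s' == 's' -> 1
s[0]='s' == 's' -> 1
s[0]='r' != 's' -> 0
s[0]='p' != 's' -> 0
s[0]='r' != 's' -> 0
Sum: 0 + 0 + 0 + 0 + 1 + 1 + 1 + 0 + 1 + 1 + 0 + 0 + 0 = 5

5


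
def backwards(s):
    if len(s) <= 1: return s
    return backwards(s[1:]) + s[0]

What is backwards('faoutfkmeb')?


backwards('faoutfkmeb') = backwards('aoutfkmeb') + 'f'
backwards('aoutfkmeb') = backwards('outfkmeb') + 'a'
backwards('outfkmeb') = backwards('utfkmeb') + 'o'
backwards('utfkmeb') = backwards('tfkmeb') + 'u'
backwards('tfkmeb') = backwards('fkmeb') + 't'
backwards('fkmeb') = backwards('kmeb') + 'f'
backwards('kmeb') = backwards('meb') + 'k'
backwards('meb') = backwards('eb') + 'm'
backwards('eb') = backwards('b') + 'e'
backwards('b') = 'b'  (base case)
Concatenating: 'b' + 'e' + 'm' + 'k' + 'f' + 't' + 'u' + 'o' + 'a' + 'f' = 'bemkftuoaf'

bemkftuoaf


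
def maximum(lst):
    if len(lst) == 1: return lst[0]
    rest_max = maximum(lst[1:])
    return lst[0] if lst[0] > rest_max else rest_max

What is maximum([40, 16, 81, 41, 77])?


maximum([40, 16, 81, 41, 77]): compare 40 with maximum([16, 81, 41, 77])
maximum([16, 81, 41, 77]): compare 16 with maximum([81, 41, 77])
maximum([81, 41, 77]): compare 81 with maximum([41, 77])
maximum([41, 77]): compare 41 with maximum([77])
maximum([77]) = 77  (base case)
Compare 41 with 77 -> 77
Compare 81 with 77 -> 81
Compare 16 with 81 -> 81
Compare 40 with 81 -> 81

81


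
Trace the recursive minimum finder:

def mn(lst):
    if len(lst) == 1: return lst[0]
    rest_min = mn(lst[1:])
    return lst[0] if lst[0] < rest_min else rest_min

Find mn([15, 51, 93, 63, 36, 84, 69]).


mn([15, 51, 93, 63, 36, 84, 69]): compare 15 with mn([51, 93, 63, 36, 84, 69])
mn([51, 93, 63, 36, 84, 69]): compare 51 with mn([93, 63, 36, 84, 69])
mn([93, 63, 36, 84, 69]): compare 93 with mn([63, 36, 84, 69])
mn([63, 36, 84, 69]): compare 63 with mn([36, 84, 69])
mn([36, 84, 69]): compare 36 with mn([84, 69])
mn([84, 69]): compare 84 with mn([69])
mn([69]) = 69  (base case)
Compare 84 with 69 -> 69
Compare 36 with 69 -> 36
Compare 63 with 36 -> 36
Compare 93 with 36 -> 36
Compare 51 with 36 -> 36
Compare 15 with 36 -> 15

15


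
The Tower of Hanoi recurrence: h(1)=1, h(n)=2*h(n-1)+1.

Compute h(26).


h(26) = 2 * h(25) + 1
h(25) = 2 * h(24) + 1
h(24) = 2 * h(23) + 1
h(23) = 2 * h(22) + 1
h(22) = 2 * h(21) + 1
h(21) = 2 * h(20) + 1
h(20) = 2 * h(19) + 1
h(19) = 2 * h(18) + 1
h(18) = 2 * h(17) + 1
h(17) = 2 * h(16) + 1
h(16) = 2 * h(15) + 1
h(15) = 2 * h(14) + 1
h(14) = 2 * h(13) + 1
h(13) = 2 * h(12) + 1
h(12) = 2 * h(11) + 1
h(11) = 2 * h(10) + 1
h(10) = 2 * h(9) + 1
h(9) = 2 * h(8) + 1
h(8) = 2 * h(7) + 1
h(7) = 2 * h(6) + 1
h(6) = 2 * h(5) + 1
h(5) = 2 * h(4) + 1
h(4) = 2 * h(3) + 1
h(3) = 2 * h(2) + 1
h(2) = 2 * h(1) + 1
h(1) = 1  (base case)
h(2) = 2 * 1 + 1 = 3
h(3) = 2 * 3 + 1 = 7
h(4) = 2 * 7 + 1 = 15
h(5) = 2 * 15 + 1 = 31
h(6) = 2 * 31 + 1 = 63
h(7) = 2 * 63 + 1 = 127
h(8) = 2 * 127 + 1 = 255
h(9) = 2 * 255 + 1 = 511
h(10) = 2 * 511 + 1 = 1023
h(11) = 2 * 1023 + 1 = 2047
h(12) = 2 * 2047 + 1 = 4095
h(13) = 2 * 4095 + 1 = 8191
h(14) = 2 * 8191 + 1 = 16383
h(15) = 2 * 16383 + 1 = 32767
h(16) = 2 * 32767 + 1 = 65535
h(17) = 2 * 65535 + 1 = 131071
h(18) = 2 * 131071 + 1 = 262143
h(19) = 2 * 262143 + 1 = 524287
h(20) = 2 * 524287 + 1 = 1048575
h(21) = 2 * 1048575 + 1 = 2097151
h(22) = 2 * 2097151 + 1 = 4194303
h(23) = 2 * 4194303 + 1 = 8388607
h(24) = 2 * 8388607 + 1 = 16777215
h(25) = 2 * 16777215 + 1 = 33554431
h(26) = 2 * 33554431 + 1 = 67108863

67108863


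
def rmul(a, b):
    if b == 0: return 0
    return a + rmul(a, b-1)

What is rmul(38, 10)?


rmul(38, 10) = 38 + rmul(38, 9)
rmul(38, 9) = 38 + rmul(38, 8)
rmul(38, 8) = 38 + rmul(38, 7)
rmul(38, 7) = 38 + rmul(38, 6)
rmul(38, 6) = 38 + rmul(38, 5)
rmul(38, 5) = 38 + rmul(38, 4)
rmul(38, 4) = 38 + rmul(38, 3)
rmul(38, 3) = 38 + rmul(38, 2)
rmul(38, 2) = 38 + rmul(38, 1)
rmul(38, 1) = 38 + rmul(38, 0)
rmul(38, 0) = 0  (base case)
Total: 38 + 38 + 38 + 38 + 38 + 38 + 38 + 38 + 38 + 38 + 0 = 380

380


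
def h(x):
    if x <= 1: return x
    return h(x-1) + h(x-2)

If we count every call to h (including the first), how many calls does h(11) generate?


Let C(n) = total calls for h(n)
C(0) = 1, C(1) = 1
C(2) = 1 + C(1) + C(0) = 1 + 1 + 1 = 3
C(3) = 1 + C(2) + C(1) = 1 + 3 + 1 = 5
C(4) = 1 + C(3) + C(2) = 1 + 5 + 3 = 9
C(5) = 1 + C(4) + C(3) = 1 + 9 + 5 = 15
C(6) = 1 + C(5) + C(4) = 1 + 15 + 9 = 25
C(7) = 1 + C(6) + C(5) = 1 + 25 + 15 = 41
C(8) = 1 + C(7) + C(6) = 1 + 41 + 25 = 67
C(9) = 1 + C(8) + C(7) = 1 + 67 + 41 = 109
C(10) = 1 + C(9) + C(8) = 1 + 109 + 67 = 177
C(11) = 1 + C(10) + C(9) = 1 + 177 + 109 = 287

287


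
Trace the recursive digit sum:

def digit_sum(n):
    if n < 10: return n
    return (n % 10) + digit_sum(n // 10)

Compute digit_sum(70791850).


digit_sum(70791850) = 0 + digit_sum(7079185)
digit_sum(7079185) = 5 + digit_sum(707918)
digit_sum(707918) = 8 + digit_sum(70791)
digit_sum(70791) = 1 + digit_sum(7079)
digit_sum(7079) = 9 + digit_sum(707)
digit_sum(707) = 7 + digit_sum(70)
digit_sum(70) = 0 + digit_sum(7)
digit_sum(7) = 7  (base case)
Total: 0 + 5 + 8 + 1 + 9 + 7 + 0 + 7 = 37

37


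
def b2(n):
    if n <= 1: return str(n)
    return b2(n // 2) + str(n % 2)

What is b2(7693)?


b2(7693) = b2(3846) + '1'
b2(3846) = b2(1923) + '0'
b2(1923) = b2(961) + '1'
b2(961) = b2(480) + '1'
b2(480) = b2(240) + '0'
b2(240) = b2(120) + '0'
b2(120) = b2(60) + '0'
b2(60) = b2(30) + '0'
b2(30) = b2(15) + '0'
b2(15) = b2(7) + '1'
b2(7) = b2(3) + '1'
b2(3) = b2(1) + '1'
b2(1) = '1'  (base case)
Concatenating: '1' + '1' + '1' + '1' + '0' + '0' + '0' + '0' + '0' + '1' + '1' + '0' + '1' = '1111000001101'

1111000001101
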